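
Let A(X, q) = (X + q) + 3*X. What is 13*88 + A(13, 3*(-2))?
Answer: 1190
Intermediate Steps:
A(X, q) = q + 4*X
13*88 + A(13, 3*(-2)) = 13*88 + (3*(-2) + 4*13) = 1144 + (-6 + 52) = 1144 + 46 = 1190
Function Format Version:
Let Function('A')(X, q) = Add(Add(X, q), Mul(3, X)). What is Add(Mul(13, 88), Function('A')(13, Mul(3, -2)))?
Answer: 1190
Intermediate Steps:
Function('A')(X, q) = Add(q, Mul(4, X))
Add(Mul(13, 88), Function('A')(13, Mul(3, -2))) = Add(Mul(13, 88), Add(Mul(3, -2), Mul(4, 13))) = Add(1144, Add(-6, 52)) = Add(1144, 46) = 1190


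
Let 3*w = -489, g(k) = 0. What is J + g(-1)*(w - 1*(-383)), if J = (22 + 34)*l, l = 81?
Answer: 4536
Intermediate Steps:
w = -163 (w = (1/3)*(-489) = -163)
J = 4536 (J = (22 + 34)*81 = 56*81 = 4536)
J + g(-1)*(w - 1*(-383)) = 4536 + 0*(-163 - 1*(-383)) = 4536 + 0*(-163 + 383) = 4536 + 0*220 = 4536 + 0 = 4536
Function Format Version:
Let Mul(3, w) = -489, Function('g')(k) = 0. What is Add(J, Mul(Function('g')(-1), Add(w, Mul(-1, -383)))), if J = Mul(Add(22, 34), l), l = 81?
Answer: 4536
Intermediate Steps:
w = -163 (w = Mul(Rational(1, 3), -489) = -163)
J = 4536 (J = Mul(Add(22, 34), 81) = Mul(56, 81) = 4536)
Add(J, Mul(Function('g')(-1), Add(w, Mul(-1, -383)))) = Add(4536, Mul(0, Add(-163, Mul(-1, -383)))) = Add(4536, Mul(0, Add(-163, 383))) = Add(4536, Mul(0, 220)) = Add(4536, 0) = 4536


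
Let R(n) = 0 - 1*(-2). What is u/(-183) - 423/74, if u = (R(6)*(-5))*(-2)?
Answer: -78889/13542 ≈ -5.8255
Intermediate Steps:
R(n) = 2 (R(n) = 0 + 2 = 2)
u = 20 (u = (2*(-5))*(-2) = -10*(-2) = 20)
u/(-183) - 423/74 = 20/(-183) - 423/74 = 20*(-1/183) - 423*1/74 = -20/183 - 423/74 = -78889/13542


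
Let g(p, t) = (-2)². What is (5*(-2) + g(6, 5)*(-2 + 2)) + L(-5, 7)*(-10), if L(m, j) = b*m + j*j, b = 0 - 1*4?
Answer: -700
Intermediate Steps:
g(p, t) = 4
b = -4 (b = 0 - 4 = -4)
L(m, j) = j² - 4*m (L(m, j) = -4*m + j*j = -4*m + j² = j² - 4*m)
(5*(-2) + g(6, 5)*(-2 + 2)) + L(-5, 7)*(-10) = (5*(-2) + 4*(-2 + 2)) + (7² - 4*(-5))*(-10) = (-10 + 4*0) + (49 + 20)*(-10) = (-10 + 0) + 69*(-10) = -10 - 690 = -700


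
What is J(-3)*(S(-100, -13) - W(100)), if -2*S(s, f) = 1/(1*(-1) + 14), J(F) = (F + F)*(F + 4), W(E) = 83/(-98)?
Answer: -3090/637 ≈ -4.8509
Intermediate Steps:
W(E) = -83/98 (W(E) = 83*(-1/98) = -83/98)
J(F) = 2*F*(4 + F) (J(F) = (2*F)*(4 + F) = 2*F*(4 + F))
S(s, f) = -1/26 (S(s, f) = -1/(2*(1*(-1) + 14)) = -1/(2*(-1 + 14)) = -1/2/13 = -1/2*1/13 = -1/26)
J(-3)*(S(-100, -13) - W(100)) = (2*(-3)*(4 - 3))*(-1/26 - 1*(-83/98)) = (2*(-3)*1)*(-1/26 + 83/98) = -6*515/637 = -3090/637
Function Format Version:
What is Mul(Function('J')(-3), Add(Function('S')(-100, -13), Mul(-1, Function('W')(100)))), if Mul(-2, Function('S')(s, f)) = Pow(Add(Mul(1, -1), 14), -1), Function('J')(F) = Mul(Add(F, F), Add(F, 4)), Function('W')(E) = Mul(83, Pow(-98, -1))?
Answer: Rational(-3090, 637) ≈ -4.8509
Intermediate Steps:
Function('W')(E) = Rational(-83, 98) (Function('W')(E) = Mul(83, Rational(-1, 98)) = Rational(-83, 98))
Function('J')(F) = Mul(2, F, Add(4, F)) (Function('J')(F) = Mul(Mul(2, F), Add(4, F)) = Mul(2, F, Add(4, F)))
Function('S')(s, f) = Rational(-1, 26) (Function('S')(s, f) = Mul(Rational(-1, 2), Pow(Add(Mul(1, -1), 14), -1)) = Mul(Rational(-1, 2), Pow(Add(-1, 14), -1)) = Mul(Rational(-1, 2), Pow(13, -1)) = Mul(Rational(-1, 2), Rational(1, 13)) = Rational(-1, 26))
Mul(Function('J')(-3), Add(Function('S')(-100, -13), Mul(-1, Function('W')(100)))) = Mul(Mul(2, -3, Add(4, -3)), Add(Rational(-1, 26), Mul(-1, Rational(-83, 98)))) = Mul(Mul(2, -3, 1), Add(Rational(-1, 26), Rational(83, 98))) = Mul(-6, Rational(515, 637)) = Rational(-3090, 637)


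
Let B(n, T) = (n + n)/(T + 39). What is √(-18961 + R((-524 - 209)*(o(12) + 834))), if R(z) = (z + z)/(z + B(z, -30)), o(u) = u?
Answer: I*√2294083/11 ≈ 137.69*I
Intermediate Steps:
B(n, T) = 2*n/(39 + T) (B(n, T) = (2*n)/(39 + T) = 2*n/(39 + T))
R(z) = 18/11 (R(z) = (z + z)/(z + 2*z/(39 - 30)) = (2*z)/(z + 2*z/9) = (2*z)/((11*z/9)) = (2*z)*(9/(11*z)) = 18/11)
√(-18961 + R((-524 - 209)*(o(12) + 834))) = √(-18961 + 18/11) = √(-208553/11) = I*√2294083/11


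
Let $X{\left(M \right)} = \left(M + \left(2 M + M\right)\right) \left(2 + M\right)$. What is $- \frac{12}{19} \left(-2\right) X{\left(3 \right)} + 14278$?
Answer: $\frac{272722}{19} \approx 14354.0$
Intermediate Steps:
$X{\left(M \right)} = 4 M \left(2 + M\right)$ ($X{\left(M \right)} = \left(M + 3 M\right) \left(2 + M\right) = 4 M \left(2 + M\right)$)
$- \frac{12}{19} \left(-2\right) X{\left(3 \right)} + 14278 = - \frac{12}{19} \left(-2\right) 4 \cdot 3 \left(2 + 3\right) + 14278 = \left(-12\right) \frac{1}{19} \left(-2\right) 4 \cdot 3 \cdot 5 + 14278 = \left(- \frac{12}{19}\right) \left(-2\right) 60 + 14278 = \frac{24}{19} \cdot 60 + 14278 = \frac{1440}{19} + 14278 = \frac{272722}{19}$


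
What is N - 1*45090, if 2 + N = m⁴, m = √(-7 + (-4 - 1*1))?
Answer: -44948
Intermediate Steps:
m = 2*I*√3 (m = √(-7 + (-4 - 1)) = √(-7 - 5) = √(-12) = 2*I*√3 ≈ 3.4641*I)
N = 142 (N = -2 + (2*I*√3)⁴ = -2 + 144 = 142)
N - 1*45090 = 142 - 1*45090 = 142 - 45090 = -44948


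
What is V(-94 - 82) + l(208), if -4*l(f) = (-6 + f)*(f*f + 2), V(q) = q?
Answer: -2185109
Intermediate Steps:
l(f) = -(-6 + f)*(2 + f**2)/4 (l(f) = -(-6 + f)*(f*f + 2)/4 = -(-6 + f)*(f**2 + 2)/4 = -(-6 + f)*(2 + f**2)/4)
V(-94 - 82) + l(208) = (-94 - 82) + (3 - 1/2*208 - 1/4*208**3 + (3/2)*208**2) = -176 + (3 - 104 - 1/4*8998912 + (3/2)*43264) = -176 + (3 - 104 - 2249728 + 64896) = -176 - 2184933 = -2185109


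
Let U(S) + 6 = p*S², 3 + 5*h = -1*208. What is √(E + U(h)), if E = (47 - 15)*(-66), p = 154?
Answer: 2*√1700821/5 ≈ 521.66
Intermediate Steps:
h = -211/5 (h = -⅗ + (-1*208)/5 = -⅗ + (⅕)*(-208) = -⅗ - 208/5 = -211/5 ≈ -42.200)
U(S) = -6 + 154*S²
E = -2112 (E = 32*(-66) = -2112)
√(E + U(h)) = √(-2112 + (-6 + 154*(-211/5)²)) = √(-2112 + (-6 + 154*(44521/25))) = √(-2112 + (-6 + 6856234/25)) = √(-2112 + 6856084/25) = √(6803284/25) = 2*√1700821/5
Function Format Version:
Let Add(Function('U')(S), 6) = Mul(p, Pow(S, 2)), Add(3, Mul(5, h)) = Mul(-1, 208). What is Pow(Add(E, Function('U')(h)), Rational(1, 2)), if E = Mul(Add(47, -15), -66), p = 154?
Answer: Mul(Rational(2, 5), Pow(1700821, Rational(1, 2))) ≈ 521.66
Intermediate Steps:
h = Rational(-211, 5) (h = Add(Rational(-3, 5), Mul(Rational(1, 5), Mul(-1, 208))) = Add(Rational(-3, 5), Mul(Rational(1, 5), -208)) = Add(Rational(-3, 5), Rational(-208, 5)) = Rational(-211, 5) ≈ -42.200)
Function('U')(S) = Add(-6, Mul(154, Pow(S, 2)))
E = -2112 (E = Mul(32, -66) = -2112)
Pow(Add(E, Function('U')(h)), Rational(1, 2)) = Pow(Add(-2112, Add(-6, Mul(154, Pow(Rational(-211, 5), 2)))), Rational(1, 2)) = Pow(Add(-2112, Add(-6, Mul(154, Rational(44521, 25)))), Rational(1, 2)) = Pow(Add(-2112, Add(-6, Rational(6856234, 25))), Rational(1, 2)) = Pow(Add(-2112, Rational(6856084, 25)), Rational(1, 2)) = Pow(Rational(6803284, 25), Rational(1, 2)) = Mul(Rational(2, 5), Pow(1700821, Rational(1, 2)))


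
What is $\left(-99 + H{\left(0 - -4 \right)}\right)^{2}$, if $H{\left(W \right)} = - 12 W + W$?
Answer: $20449$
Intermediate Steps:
$H{\left(W \right)} = - 11 W$
$\left(-99 + H{\left(0 - -4 \right)}\right)^{2} = \left(-99 - 11 \left(0 - -4\right)\right)^{2} = \left(-99 - 11 \left(0 + 4\right)\right)^{2} = \left(-99 - 44\right)^{2} = \left(-143\right)^{2} = 20449$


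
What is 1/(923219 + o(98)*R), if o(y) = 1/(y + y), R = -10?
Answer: 98/90475457 ≈ 1.0832e-6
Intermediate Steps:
o(y) = 1/(2*y)
1/(923219 + o(98)*R) = 1/(923219 + ((1/2)/98)*(-10)) = 1/(923219 + ((1/2)*(1/98))*(-10)) = 1/(923219 + (1/196)*(-10)) = 1/(923219 - 5/98) = 1/(90475457/98) = 98/90475457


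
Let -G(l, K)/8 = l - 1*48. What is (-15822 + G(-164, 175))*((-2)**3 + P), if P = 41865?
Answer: -591271982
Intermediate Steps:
G(l, K) = 384 - 8*l (G(l, K) = -8*(l - 1*48) = -8*(l - 48) = -8*(-48 + l) = 384 - 8*l)
(-15822 + G(-164, 175))*((-2)**3 + P) = (-15822 + (384 - 8*(-164)))*((-2)**3 + 41865) = (-15822 + (384 + 1312))*(-8 + 41865) = (-15822 + 1696)*41857 = -14126*41857 = -591271982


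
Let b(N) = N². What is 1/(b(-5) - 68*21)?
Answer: -1/1403 ≈ -0.00071276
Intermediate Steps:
1/(b(-5) - 68*21) = 1/((-5)² - 68*21) = 1/(25 - 1428) = 1/(-1403) = -1/1403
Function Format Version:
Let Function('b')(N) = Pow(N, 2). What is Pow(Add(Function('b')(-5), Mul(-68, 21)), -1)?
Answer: Rational(-1, 1403) ≈ -0.00071276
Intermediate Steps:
Pow(Add(Function('b')(-5), Mul(-68, 21)), -1) = Pow(Add(Pow(-5, 2), Mul(-68, 21)), -1) = Pow(Add(25, -1428), -1) = Pow(-1403, -1) = Rational(-1, 1403)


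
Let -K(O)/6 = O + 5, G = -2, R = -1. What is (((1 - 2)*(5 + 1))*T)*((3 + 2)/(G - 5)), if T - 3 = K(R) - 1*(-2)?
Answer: -570/7 ≈ -81.429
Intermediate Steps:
K(O) = -30 - 6*O (K(O) = -6*(O + 5) = -6*(5 + O) = -30 - 6*O)
T = -19 (T = 3 + ((-30 - 6*(-1)) - 1*(-2)) = 3 + ((-30 + 6) + 2) = 3 + (-24 + 2) = 3 - 22 = -19)
(((1 - 2)*(5 + 1))*T)*((3 + 2)/(G - 5)) = (((1 - 2)*(5 + 1))*(-19))*((3 + 2)/(-2 - 5)) = (-1*6*(-19))*(5/(-7)) = (-6*(-19))*(5*(-⅐)) = 114*(-5/7) = -570/7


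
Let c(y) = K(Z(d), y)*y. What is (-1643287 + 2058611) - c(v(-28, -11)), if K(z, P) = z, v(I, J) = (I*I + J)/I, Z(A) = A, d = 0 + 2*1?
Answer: 5815309/14 ≈ 4.1538e+5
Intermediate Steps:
d = 2 (d = 0 + 2 = 2)
v(I, J) = (J + I²)/I (v(I, J) = (I² + J)/I = (J + I²)/I)
c(y) = 2*y
(-1643287 + 2058611) - c(v(-28, -11)) = (-1643287 + 2058611) - 2*(-28 - 11/(-28)) = 415324 - 2*(-28 - 11*(-1/28)) = 415324 - 2*(-28 + 11/28) = 415324 - 2*(-773)/28 = 415324 - 1*(-773/14) = 415324 + 773/14 = 5815309/14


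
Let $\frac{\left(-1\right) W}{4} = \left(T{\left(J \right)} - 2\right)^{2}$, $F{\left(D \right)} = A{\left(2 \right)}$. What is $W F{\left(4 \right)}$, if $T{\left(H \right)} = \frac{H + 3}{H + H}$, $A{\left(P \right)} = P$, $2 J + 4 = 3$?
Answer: $-162$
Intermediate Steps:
$J = - \frac{1}{2}$ ($J = -2 + \frac{1}{2} \cdot 3 = -2 + \frac{3}{2} = - \frac{1}{2} \approx -0.5$)
$F{\left(D \right)} = 2$
$T{\left(H \right)} = \frac{3 + H}{2 H}$
$W = -81$ ($W = - 4 \left(\frac{3 - \frac{1}{2}}{2 \left(- \frac{1}{2}\right)} - 2\right)^{2} = - 4 \left(\frac{1}{2} \left(-2\right) \frac{5}{2} - 2\right)^{2} = - 4 \left(- \frac{5}{2} - 2\right)^{2} = - 4 \left(- \frac{9}{2}\right)^{2} = \left(-4\right) \frac{81}{4} = -81$)
$W F{\left(4 \right)} = \left(-81\right) 2 = -162$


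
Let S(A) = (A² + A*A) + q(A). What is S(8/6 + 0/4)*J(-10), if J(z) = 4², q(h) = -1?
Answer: 368/9 ≈ 40.889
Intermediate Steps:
J(z) = 16
S(A) = -1 + 2*A² (S(A) = (A² + A*A) - 1 = (A² + A²) - 1 = 2*A² - 1 = -1 + 2*A²)
S(8/6 + 0/4)*J(-10) = (-1 + 2*(8/6 + 0/4)²)*16 = (-1 + 2*(8*(⅙) + 0*(¼))²)*16 = (-1 + 2*(4/3 + 0)²)*16 = (-1 + 2*(4/3)²)*16 = (-1 + 2*(16/9))*16 = (-1 + 32/9)*16 = (23/9)*16 = 368/9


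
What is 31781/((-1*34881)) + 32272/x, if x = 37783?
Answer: -75101891/1317908823 ≈ -0.056986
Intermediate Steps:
31781/((-1*34881)) + 32272/x = 31781/((-1*34881)) + 32272/37783 = 31781/(-34881) + 32272*(1/37783) = 31781*(-1/34881) + 32272/37783 = -31781/34881 + 32272/37783 = -75101891/1317908823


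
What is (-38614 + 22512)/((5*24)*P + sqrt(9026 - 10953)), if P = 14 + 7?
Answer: -40577040/6352327 + 16102*I*sqrt(1927)/6352327 ≈ -6.3877 + 0.11127*I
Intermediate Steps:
P = 21
(-38614 + 22512)/((5*24)*P + sqrt(9026 - 10953)) = (-38614 + 22512)/((5*24)*21 + sqrt(9026 - 10953)) = -16102/(120*21 + sqrt(-1927)) = -16102/(2520 + I*sqrt(1927))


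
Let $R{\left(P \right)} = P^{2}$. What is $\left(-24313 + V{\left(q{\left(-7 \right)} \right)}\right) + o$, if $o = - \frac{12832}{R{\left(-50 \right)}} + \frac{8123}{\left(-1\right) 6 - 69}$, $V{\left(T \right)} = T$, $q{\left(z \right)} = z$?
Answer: $- \frac{45812699}{1875} \approx -24433.0$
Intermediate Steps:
$o = - \frac{212699}{1875}$ ($o = - \frac{12832}{\left(-50\right)^{2}} + \frac{8123}{\left(-1\right) 6 - 69} = - \frac{12832}{2500} + \frac{8123}{-6 - 69} = \left(-12832\right) \frac{1}{2500} + \frac{8123}{-75} = - \frac{3208}{625} + 8123 \left(- \frac{1}{75}\right) = - \frac{3208}{625} - \frac{8123}{75} = - \frac{212699}{1875} \approx -113.44$)
$\left(-24313 + V{\left(q{\left(-7 \right)} \right)}\right) + o = \left(-24313 - 7\right) - \frac{212699}{1875} = -24320 - \frac{212699}{1875} = - \frac{45812699}{1875}$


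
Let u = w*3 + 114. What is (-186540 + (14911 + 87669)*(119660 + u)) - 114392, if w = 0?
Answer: 12286115988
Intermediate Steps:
u = 114 (u = 0*3 + 114 = 0 + 114 = 114)
(-186540 + (14911 + 87669)*(119660 + u)) - 114392 = (-186540 + (14911 + 87669)*(119660 + 114)) - 114392 = (-186540 + 102580*119774) - 114392 = (-186540 + 12286416920) - 114392 = 12286230380 - 114392 = 12286115988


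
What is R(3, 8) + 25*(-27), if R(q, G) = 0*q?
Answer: -675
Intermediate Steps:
R(q, G) = 0
R(3, 8) + 25*(-27) = 0 + 25*(-27) = 0 - 675 = -675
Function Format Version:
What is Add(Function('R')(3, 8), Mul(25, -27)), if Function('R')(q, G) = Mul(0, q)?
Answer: -675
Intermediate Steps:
Function('R')(q, G) = 0
Add(Function('R')(3, 8), Mul(25, -27)) = Add(0, Mul(25, -27)) = Add(0, -675) = -675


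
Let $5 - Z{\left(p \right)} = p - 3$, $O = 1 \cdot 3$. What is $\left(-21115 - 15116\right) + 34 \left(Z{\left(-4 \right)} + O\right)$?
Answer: $-35721$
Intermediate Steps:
$O = 3$
$Z{\left(p \right)} = 8 - p$ ($Z{\left(p \right)} = 5 - \left(p - 3\right) = 5 - \left(-3 + p\right) = 8 - p$)
$\left(-21115 - 15116\right) + 34 \left(Z{\left(-4 \right)} + O\right) = \left(-21115 - 15116\right) + 34 \left(\left(8 - -4\right) + 3\right) = -36231 + 34 \left(\left(8 + 4\right) + 3\right) = -36231 + 34 \left(12 + 3\right) = -36231 + 34 \cdot 15 = -36231 + 510 = -35721$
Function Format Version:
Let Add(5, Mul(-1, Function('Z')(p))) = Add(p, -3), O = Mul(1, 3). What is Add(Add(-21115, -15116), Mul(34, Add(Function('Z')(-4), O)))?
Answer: -35721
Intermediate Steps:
O = 3
Function('Z')(p) = Add(8, Mul(-1, p)) (Function('Z')(p) = Add(5, Mul(-1, Add(p, -3))) = Add(5, Mul(-1, Add(-3, p))) = Add(5, Add(3, Mul(-1, p))) = Add(8, Mul(-1, p)))
Add(Add(-21115, -15116), Mul(34, Add(Function('Z')(-4), O))) = Add(Add(-21115, -15116), Mul(34, Add(Add(8, Mul(-1, -4)), 3))) = Add(-36231, Mul(34, Add(Add(8, 4), 3))) = Add(-36231, Mul(34, Add(12, 3))) = Add(-36231, Mul(34, 15)) = Add(-36231, 510) = -35721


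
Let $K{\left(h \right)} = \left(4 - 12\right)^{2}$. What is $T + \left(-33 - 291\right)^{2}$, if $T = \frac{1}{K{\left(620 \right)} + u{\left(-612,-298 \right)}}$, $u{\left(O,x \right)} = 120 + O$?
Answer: $\frac{44929727}{428} \approx 1.0498 \cdot 10^{5}$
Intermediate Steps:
$K{\left(h \right)} = 64$ ($K{\left(h \right)} = \left(-8\right)^{2} = 64$)
$T = - \frac{1}{428}$ ($T = \frac{1}{64 + \left(120 - 612\right)} = \frac{1}{64 - 492} = \frac{1}{-428} = - \frac{1}{428} \approx -0.0023364$)
$T + \left(-33 - 291\right)^{2} = - \frac{1}{428} + \left(-33 - 291\right)^{2} = - \frac{1}{428} + \left(-324\right)^{2} = - \frac{1}{428} + 104976 = \frac{44929727}{428}$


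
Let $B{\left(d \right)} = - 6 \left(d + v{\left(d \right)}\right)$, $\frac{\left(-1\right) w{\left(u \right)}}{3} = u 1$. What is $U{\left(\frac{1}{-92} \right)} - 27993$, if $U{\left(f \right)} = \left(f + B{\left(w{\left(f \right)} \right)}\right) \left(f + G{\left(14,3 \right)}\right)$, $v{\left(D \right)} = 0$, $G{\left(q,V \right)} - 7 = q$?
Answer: $- \frac{236969441}{8464} \approx -27997.0$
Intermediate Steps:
$G{\left(q,V \right)} = 7 + q$
$w{\left(u \right)} = - 3 u$ ($w{\left(u \right)} = - 3 u 1 = - 3 u$)
$B{\left(d \right)} = - 6 d$ ($B{\left(d \right)} = - 6 \left(d + 0\right) = - 6 d$)
$U{\left(f \right)} = 19 f \left(21 + f\right)$ ($U{\left(f \right)} = \left(f - 6 \left(- 3 f\right)\right) \left(f + \left(7 + 14\right)\right) = \left(f + 18 f\right) \left(f + 21\right) = 19 f \left(21 + f\right)$)
$U{\left(\frac{1}{-92} \right)} - 27993 = \frac{19 \left(21 + \frac{1}{-92}\right)}{-92} - 27993 = 19 \left(- \frac{1}{92}\right) \left(21 - \frac{1}{92}\right) - 27993 = 19 \left(- \frac{1}{92}\right) \frac{1931}{92} - 27993 = - \frac{36689}{8464} - 27993 = - \frac{236969441}{8464}$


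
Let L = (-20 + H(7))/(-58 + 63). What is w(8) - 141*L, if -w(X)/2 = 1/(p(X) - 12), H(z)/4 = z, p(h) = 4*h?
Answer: -2257/10 ≈ -225.70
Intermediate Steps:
H(z) = 4*z
L = 8/5 (L = (-20 + 4*7)/(-58 + 63) = (-20 + 28)/5 = 8*(⅕) = 8/5 ≈ 1.6000)
w(X) = -2/(-12 + 4*X) (w(X) = -2/(4*X - 12) = -2/(-12 + 4*X))
w(8) - 141*L = -1/(-6 + 2*8) - 141*8/5 = -1/(-6 + 16) - 1128/5 = -1/10 - 1128/5 = -1*⅒ - 1128/5 = -⅒ - 1128/5 = -2257/10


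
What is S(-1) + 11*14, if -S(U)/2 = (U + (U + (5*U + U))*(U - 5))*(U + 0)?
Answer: 236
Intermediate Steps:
S(U) = -2*U*(U + 7*U*(-5 + U)) (S(U) = -2*(U + (U + (5*U + U))*(U - 5))*(U + 0) = -2*(U + (U + 6*U)*(-5 + U))*U = -2*(U + (7*U)*(-5 + U))*U = -2*(U + 7*U*(-5 + U))*U = -2*U*(U + 7*U*(-5 + U)))
S(-1) + 11*14 = (-1)²*(68 - 14*(-1)) + 11*14 = 1*(68 + 14) + 154 = 1*82 + 154 = 82 + 154 = 236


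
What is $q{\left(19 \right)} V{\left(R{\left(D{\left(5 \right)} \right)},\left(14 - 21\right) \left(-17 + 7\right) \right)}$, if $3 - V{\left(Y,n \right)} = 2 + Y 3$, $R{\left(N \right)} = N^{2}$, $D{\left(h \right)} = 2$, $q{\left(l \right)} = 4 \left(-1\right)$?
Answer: $44$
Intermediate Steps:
$q{\left(l \right)} = -4$
$V{\left(Y,n \right)} = 1 - 3 Y$ ($V{\left(Y,n \right)} = 3 - \left(2 + Y 3\right) = 3 - \left(2 + 3 Y\right) = 1 - 3 Y$)
$q{\left(19 \right)} V{\left(R{\left(D{\left(5 \right)} \right)},\left(14 - 21\right) \left(-17 + 7\right) \right)} = - 4 \left(1 - 3 \cdot 2^{2}\right) = - 4 \left(1 - 12\right) = \left(-4\right) \left(-11\right) = 44$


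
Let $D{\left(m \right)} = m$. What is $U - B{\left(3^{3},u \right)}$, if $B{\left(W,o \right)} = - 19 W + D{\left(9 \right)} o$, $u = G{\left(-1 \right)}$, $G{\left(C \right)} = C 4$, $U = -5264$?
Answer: $-4715$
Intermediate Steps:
$G{\left(C \right)} = 4 C$
$u = -4$ ($u = 4 \left(-1\right) = -4$)
$B{\left(W,o \right)} = - 19 W + 9 o$
$U - B{\left(3^{3},u \right)} = -5264 - \left(- 19 \cdot 3^{3} + 9 \left(-4\right)\right) = -5264 - \left(\left(-19\right) 27 - 36\right) = -5264 - \left(-513 - 36\right) = -5264 - -549 = -5264 + 549 = -4715$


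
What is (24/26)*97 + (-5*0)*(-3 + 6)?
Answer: 1164/13 ≈ 89.538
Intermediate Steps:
(24/26)*97 + (-5*0)*(-3 + 6) = (24*(1/26))*97 + 0*3 = (12/13)*97 + 0 = 1164/13 + 0 = 1164/13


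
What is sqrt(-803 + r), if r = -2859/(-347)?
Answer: I*sqrt(95696354)/347 ≈ 28.191*I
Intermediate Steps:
r = 2859/347 (r = -2859*(-1/347) = 2859/347 ≈ 8.2392)
sqrt(-803 + r) = sqrt(-803 + 2859/347) = sqrt(-275782/347) = I*sqrt(95696354)/347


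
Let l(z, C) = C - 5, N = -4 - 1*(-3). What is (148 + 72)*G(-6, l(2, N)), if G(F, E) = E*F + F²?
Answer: 15840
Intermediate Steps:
N = -1 (N = -4 + 3 = -1)
l(z, C) = -5 + C
G(F, E) = F² + E*F
(148 + 72)*G(-6, l(2, N)) = (148 + 72)*(-6*((-5 - 1) - 6)) = 220*(-6*(-6 - 6)) = 220*(-6*(-12)) = 220*72 = 15840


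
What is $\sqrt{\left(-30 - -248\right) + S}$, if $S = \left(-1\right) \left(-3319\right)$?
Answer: $3 \sqrt{393} \approx 59.473$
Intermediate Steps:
$S = 3319$
$\sqrt{\left(-30 - -248\right) + S} = \sqrt{\left(-30 - -248\right) + 3319} = \sqrt{\left(-30 + 248\right) + 3319} = \sqrt{218 + 3319} = \sqrt{3537} = 3 \sqrt{393}$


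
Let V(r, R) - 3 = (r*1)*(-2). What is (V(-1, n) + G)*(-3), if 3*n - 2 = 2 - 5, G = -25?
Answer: 60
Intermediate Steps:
n = -⅓ (n = ⅔ + (2 - 5)/3 = ⅔ + (⅓)*(-3) = ⅔ - 1 = -⅓ ≈ -0.33333)
V(r, R) = 3 - 2*r (V(r, R) = 3 + (r*1)*(-2) = 3 + r*(-2) = 3 - 2*r)
(V(-1, n) + G)*(-3) = ((3 - 2*(-1)) - 25)*(-3) = ((3 + 2) - 25)*(-3) = (5 - 25)*(-3) = -20*(-3) = 60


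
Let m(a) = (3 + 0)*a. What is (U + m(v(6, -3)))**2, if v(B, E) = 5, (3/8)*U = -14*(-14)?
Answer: 2601769/9 ≈ 2.8909e+5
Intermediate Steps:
U = 1568/3 (U = 8*(-14*(-14))/3 = (8/3)*196 = 1568/3 ≈ 522.67)
m(a) = 3*a
(U + m(v(6, -3)))**2 = (1568/3 + 3*5)**2 = (1568/3 + 15)**2 = (1613/3)**2 = 2601769/9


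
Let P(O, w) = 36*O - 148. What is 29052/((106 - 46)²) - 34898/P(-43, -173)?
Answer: 607309/21200 ≈ 28.647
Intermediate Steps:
P(O, w) = -148 + 36*O
29052/((106 - 46)²) - 34898/P(-43, -173) = 29052/((106 - 46)²) - 34898/(-148 + 36*(-43)) = 29052/(60²) - 34898/(-148 - 1548) = 29052/3600 - 34898/(-1696) = 29052*(1/3600) - 34898*(-1/1696) = 807/100 + 17449/848 = 607309/21200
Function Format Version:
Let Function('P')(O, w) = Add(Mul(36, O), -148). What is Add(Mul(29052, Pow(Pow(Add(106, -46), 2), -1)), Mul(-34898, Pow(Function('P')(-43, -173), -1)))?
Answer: Rational(607309, 21200) ≈ 28.647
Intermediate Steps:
Function('P')(O, w) = Add(-148, Mul(36, O))
Add(Mul(29052, Pow(Pow(Add(106, -46), 2), -1)), Mul(-34898, Pow(Function('P')(-43, -173), -1))) = Add(Mul(29052, Pow(Pow(Add(106, -46), 2), -1)), Mul(-34898, Pow(Add(-148, Mul(36, -43)), -1))) = Add(Mul(29052, Pow(Pow(60, 2), -1)), Mul(-34898, Pow(Add(-148, -1548), -1))) = Add(Mul(29052, Pow(3600, -1)), Mul(-34898, Pow(-1696, -1))) = Add(Mul(29052, Rational(1, 3600)), Mul(-34898, Rational(-1, 1696))) = Add(Rational(807, 100), Rational(17449, 848)) = Rational(607309, 21200)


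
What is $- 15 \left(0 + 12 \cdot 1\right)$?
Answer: $-180$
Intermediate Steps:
$- 15 \left(0 + 12 \cdot 1\right) = - 15 \left(0 + 12\right) = \left(-15\right) 12 = -180$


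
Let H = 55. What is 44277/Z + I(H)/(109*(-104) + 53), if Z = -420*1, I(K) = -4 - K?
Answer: -166517537/1579620 ≈ -105.42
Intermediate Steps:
Z = -420
44277/Z + I(H)/(109*(-104) + 53) = 44277/(-420) + (-4 - 1*55)/(109*(-104) + 53) = 44277*(-1/420) + (-4 - 55)/(-11336 + 53) = -14759/140 - 59/(-11283) = -14759/140 - 59*(-1/11283) = -14759/140 + 59/11283 = -166517537/1579620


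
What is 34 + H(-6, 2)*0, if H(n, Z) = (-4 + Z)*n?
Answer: 34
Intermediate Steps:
H(n, Z) = n*(-4 + Z)
34 + H(-6, 2)*0 = 34 - 6*(-4 + 2)*0 = 34 - 6*(-2)*0 = 34 + 12*0 = 34 + 0 = 34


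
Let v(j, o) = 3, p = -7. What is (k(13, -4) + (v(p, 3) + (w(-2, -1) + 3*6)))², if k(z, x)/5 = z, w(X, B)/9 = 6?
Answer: 19600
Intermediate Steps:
w(X, B) = 54 (w(X, B) = 9*6 = 54)
k(z, x) = 5*z
(k(13, -4) + (v(p, 3) + (w(-2, -1) + 3*6)))² = (5*13 + (3 + (54 + 3*6)))² = (65 + (3 + (54 + 18)))² = (65 + (3 + 72))² = (65 + 75)² = 140² = 19600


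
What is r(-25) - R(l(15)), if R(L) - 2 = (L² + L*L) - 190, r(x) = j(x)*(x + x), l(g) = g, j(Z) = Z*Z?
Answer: -31512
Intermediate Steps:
j(Z) = Z²
r(x) = 2*x³ (r(x) = x²*(x + x) = x²*(2*x) = 2*x³)
R(L) = -188 + 2*L² (R(L) = 2 + ((L² + L*L) - 190) = 2 + ((L² + L²) - 190) = 2 + (2*L² - 190) = 2 + (-190 + 2*L²) = -188 + 2*L²)
r(-25) - R(l(15)) = 2*(-25)³ - (-188 + 2*15²) = 2*(-15625) - (-188 + 2*225) = -31250 - (-188 + 450) = -31250 - 1*262 = -31250 - 262 = -31512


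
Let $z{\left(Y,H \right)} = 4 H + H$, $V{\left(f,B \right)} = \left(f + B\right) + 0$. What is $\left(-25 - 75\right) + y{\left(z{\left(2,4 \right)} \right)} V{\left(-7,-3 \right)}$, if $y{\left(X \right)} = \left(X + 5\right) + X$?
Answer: $-550$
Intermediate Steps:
$V{\left(f,B \right)} = B + f$ ($V{\left(f,B \right)} = \left(B + f\right) + 0 = B + f$)
$z{\left(Y,H \right)} = 5 H$
$y{\left(X \right)} = 5 + 2 X$ ($y{\left(X \right)} = \left(5 + X\right) + X = 5 + 2 X$)
$\left(-25 - 75\right) + y{\left(z{\left(2,4 \right)} \right)} V{\left(-7,-3 \right)} = \left(-25 - 75\right) + \left(5 + 2 \cdot 5 \cdot 4\right) \left(-3 - 7\right) = \left(-25 - 75\right) + \left(5 + 2 \cdot 20\right) \left(-10\right) = -100 + \left(5 + 40\right) \left(-10\right) = -100 + 45 \left(-10\right) = -100 - 450 = -550$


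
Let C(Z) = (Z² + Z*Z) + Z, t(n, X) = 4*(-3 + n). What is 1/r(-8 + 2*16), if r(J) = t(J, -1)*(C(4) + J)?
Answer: 1/5040 ≈ 0.00019841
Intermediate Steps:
t(n, X) = -12 + 4*n
C(Z) = Z + 2*Z² (C(Z) = (Z² + Z²) + Z = 2*Z² + Z = Z + 2*Z²)
r(J) = (-12 + 4*J)*(36 + J) (r(J) = (-12 + 4*J)*(4*(1 + 2*4) + J) = (-12 + 4*J)*(4*(1 + 8) + J) = (-12 + 4*J)*(4*9 + J) = (-12 + 4*J)*(36 + J))
1/r(-8 + 2*16) = 1/(4*(-3 + (-8 + 2*16))*(36 + (-8 + 2*16))) = 1/(4*(-3 + (-8 + 32))*(36 + (-8 + 32))) = 1/(4*(-3 + 24)*(36 + 24)) = 1/(4*21*60) = 1/5040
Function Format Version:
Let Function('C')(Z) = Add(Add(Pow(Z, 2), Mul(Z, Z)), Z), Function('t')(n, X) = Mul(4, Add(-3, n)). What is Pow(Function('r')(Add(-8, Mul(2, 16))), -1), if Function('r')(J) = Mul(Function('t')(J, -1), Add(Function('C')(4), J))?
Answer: Rational(1, 5040) ≈ 0.00019841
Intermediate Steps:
Function('t')(n, X) = Add(-12, Mul(4, n))
Function('C')(Z) = Add(Z, Mul(2, Pow(Z, 2))) (Function('C')(Z) = Add(Add(Pow(Z, 2), Pow(Z, 2)), Z) = Add(Mul(2, Pow(Z, 2)), Z) = Add(Z, Mul(2, Pow(Z, 2))))
Function('r')(J) = Mul(Add(-12, Mul(4, J)), Add(36, J)) (Function('r')(J) = Mul(Add(-12, Mul(4, J)), Add(Mul(4, Add(1, Mul(2, 4))), J)) = Mul(Add(-12, Mul(4, J)), Add(Mul(4, Add(1, 8)), J)) = Mul(Add(-12, Mul(4, J)), Add(Mul(4, 9), J)) = Mul(Add(-12, Mul(4, J)), Add(36, J)))
Pow(Function('r')(Add(-8, Mul(2, 16))), -1) = Pow(Mul(4, Add(-3, Add(-8, Mul(2, 16))), Add(36, Add(-8, Mul(2, 16)))), -1) = Pow(Mul(4, Add(-3, Add(-8, 32)), Add(36, Add(-8, 32))), -1) = Pow(Mul(4, Add(-3, 24), Add(36, 24)), -1) = Pow(Mul(4, 21, 60), -1) = Pow(5040, -1) = Rational(1, 5040)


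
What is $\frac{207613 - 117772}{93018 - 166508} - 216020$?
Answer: $- \frac{15875399641}{73490} \approx -2.1602 \cdot 10^{5}$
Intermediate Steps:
$\frac{207613 - 117772}{93018 - 166508} - 216020 = \frac{89841}{-73490} - 216020 = 89841 \left(- \frac{1}{73490}\right) - 216020 = - \frac{89841}{73490} - 216020 = - \frac{15875399641}{73490}$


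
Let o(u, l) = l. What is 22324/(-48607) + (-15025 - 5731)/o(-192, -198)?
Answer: 502233370/4812093 ≈ 104.37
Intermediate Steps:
22324/(-48607) + (-15025 - 5731)/o(-192, -198) = 22324/(-48607) + (-15025 - 5731)/(-198) = 22324*(-1/48607) - 20756*(-1/198) = -22324/48607 + 10378/99 = 502233370/4812093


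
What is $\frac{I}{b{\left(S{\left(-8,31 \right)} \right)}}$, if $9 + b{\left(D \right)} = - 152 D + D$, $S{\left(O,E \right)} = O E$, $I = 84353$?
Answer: $\frac{84353}{37439} \approx 2.2531$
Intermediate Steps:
$S{\left(O,E \right)} = E O$
$b{\left(D \right)} = -9 - 151 D$ ($b{\left(D \right)} = -9 + \left(- 152 D + D\right) = -9 - 151 D$)
$\frac{I}{b{\left(S{\left(-8,31 \right)} \right)}} = \frac{84353}{-9 - 151 \cdot 31 \left(-8\right)} = \frac{84353}{-9 - -37448} = \frac{84353}{-9 + 37448} = \frac{84353}{37439}$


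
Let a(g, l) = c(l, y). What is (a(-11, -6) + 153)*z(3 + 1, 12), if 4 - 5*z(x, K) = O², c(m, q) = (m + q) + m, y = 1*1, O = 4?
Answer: -1704/5 ≈ -340.80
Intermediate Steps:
y = 1
c(m, q) = q + 2*m
z(x, K) = -12/5 (z(x, K) = ⅘ - ⅕*4² = ⅘ - ⅕*16 = ⅘ - 16/5 = -12/5)
a(g, l) = 1 + 2*l
(a(-11, -6) + 153)*z(3 + 1, 12) = ((1 + 2*(-6)) + 153)*(-12/5) = ((1 - 12) + 153)*(-12/5) = (-11 + 153)*(-12/5) = 142*(-12/5) = -1704/5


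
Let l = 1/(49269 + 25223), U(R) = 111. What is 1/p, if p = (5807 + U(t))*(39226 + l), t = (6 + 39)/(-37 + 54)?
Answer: 3386/786024238917 ≈ 4.3078e-9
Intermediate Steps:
t = 45/17 ≈ 2.6471
l = 1/74492 ≈ 1.3424e-5
p = 786024238917/3386 (p = (5807 + 111)*(39226 + 1/74492) = 5918*(2922023193/74492) = 786024238917/3386 ≈ 2.3214e+8)
1/p = 1/(786024238917/3386) = 3386/786024238917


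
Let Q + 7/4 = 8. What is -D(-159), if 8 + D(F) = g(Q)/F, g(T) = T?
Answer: 5113/636 ≈ 8.0393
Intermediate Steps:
Q = 25/4 (Q = -7/4 + 8 = 25/4 ≈ 6.2500)
D(F) = -8 + 25/(4*F)
-D(-159) = -(-8 + (25/4)/(-159)) = -(-8 + (25/4)*(-1/159)) = -(-8 - 25/636) = -1*(-5113/636) = 5113/636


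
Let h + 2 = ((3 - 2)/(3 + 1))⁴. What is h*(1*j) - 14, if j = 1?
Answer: -4095/256 ≈ -15.996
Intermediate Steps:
h = -511/256 (h = -2 + ((3 - 2)/(3 + 1))⁴ = -2 + (1/4)⁴ = -2 + (1*(¼))⁴ = -2 + (¼)⁴ = -2 + 1/256 = -511/256 ≈ -1.9961)
h*(1*j) - 14 = -511/256 - 14 = -4095/256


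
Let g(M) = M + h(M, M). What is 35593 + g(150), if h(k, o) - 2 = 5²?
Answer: 35770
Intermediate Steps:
h(k, o) = 27 (h(k, o) = 2 + 5² = 2 + 25 = 27)
g(M) = 27 + M (g(M) = M + 27 = 27 + M)
35593 + g(150) = 35593 + (27 + 150) = 35593 + 177 = 35770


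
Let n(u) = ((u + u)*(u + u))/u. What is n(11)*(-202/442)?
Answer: -4444/221 ≈ -20.109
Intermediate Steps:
n(u) = 4*u (n(u) = ((2*u)*(2*u))/u = (4*u²)/u = 4*u)
n(11)*(-202/442) = (4*11)*(-202/442) = 44*(-202*1/442) = 44*(-101/221) = -4444/221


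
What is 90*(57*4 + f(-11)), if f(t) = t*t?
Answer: 31410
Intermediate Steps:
f(t) = t**2
90*(57*4 + f(-11)) = 90*(57*4 + (-11)**2) = 90*(228 + 121) = 90*349 = 31410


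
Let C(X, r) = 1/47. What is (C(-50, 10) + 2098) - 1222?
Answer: 41173/47 ≈ 876.02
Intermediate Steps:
C(X, r) = 1/47
(C(-50, 10) + 2098) - 1222 = (1/47 + 2098) - 1222 = 98607/47 - 1222 = 41173/47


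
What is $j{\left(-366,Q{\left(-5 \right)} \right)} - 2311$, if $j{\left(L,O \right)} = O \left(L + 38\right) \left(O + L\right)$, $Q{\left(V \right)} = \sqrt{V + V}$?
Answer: $969 + 120048 i \sqrt{10} \approx 969.0 + 3.7963 \cdot 10^{5} i$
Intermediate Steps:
$Q{\left(V \right)} = \sqrt{2} \sqrt{V}$ ($Q{\left(V \right)} = \sqrt{2 V} = \sqrt{2} \sqrt{V}$)
$j{\left(L,O \right)} = O \left(38 + L\right) \left(L + O\right)$
$j{\left(-366,Q{\left(-5 \right)} \right)} - 2311 = \sqrt{2} \sqrt{-5} \left(\left(-366\right)^{2} + 38 \left(-366\right) + 38 \sqrt{2} \sqrt{-5} - 366 \sqrt{2} \sqrt{-5}\right) - 2311 = \sqrt{2} i \sqrt{5} \left(133956 - 13908 + 38 \sqrt{2} i \sqrt{5} - 366 \sqrt{2} i \sqrt{5}\right) - 2311 = i \sqrt{10} \left(133956 - 13908 + 38 i \sqrt{10} - 366 i \sqrt{10}\right) - 2311 = i \sqrt{10} \left(120048 - 328 i \sqrt{10}\right) - 2311 = -2311 + i \sqrt{10} \left(120048 - 328 i \sqrt{10}\right)$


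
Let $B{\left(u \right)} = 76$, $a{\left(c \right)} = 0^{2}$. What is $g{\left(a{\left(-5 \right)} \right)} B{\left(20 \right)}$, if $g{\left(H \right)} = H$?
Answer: $0$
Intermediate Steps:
$a{\left(c \right)} = 0$
$g{\left(a{\left(-5 \right)} \right)} B{\left(20 \right)} = 0 \cdot 76 = 0$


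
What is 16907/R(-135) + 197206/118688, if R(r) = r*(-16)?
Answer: 19004867/2002860 ≈ 9.4889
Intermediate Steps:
R(r) = -16*r
16907/R(-135) + 197206/118688 = 16907/((-16*(-135))) + 197206/118688 = 16907/2160 + 197206*(1/118688) = 16907*(1/2160) + 98603/59344 = 16907/2160 + 98603/59344 = 19004867/2002860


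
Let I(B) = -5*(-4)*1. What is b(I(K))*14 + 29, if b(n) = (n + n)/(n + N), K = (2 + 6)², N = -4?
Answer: 64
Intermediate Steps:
K = 64 (K = 8² = 64)
I(B) = 20 (I(B) = 20*1 = 20)
b(n) = 2*n/(-4 + n) (b(n) = (n + n)/(n - 4) = (2*n)/(-4 + n) = 2*n/(-4 + n))
b(I(K))*14 + 29 = (2*20/(-4 + 20))*14 + 29 = (2*20/16)*14 + 29 = (2*20*(1/16))*14 + 29 = (5/2)*14 + 29 = 35 + 29 = 64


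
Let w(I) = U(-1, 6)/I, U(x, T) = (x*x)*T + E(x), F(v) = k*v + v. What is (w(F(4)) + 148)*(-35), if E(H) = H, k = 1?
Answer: -41615/8 ≈ -5201.9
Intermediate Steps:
F(v) = 2*v (F(v) = 1*v + v = v + v = 2*v)
U(x, T) = x + T*x² (U(x, T) = (x*x)*T + x = x²*T + x = T*x² + x = x + T*x²)
w(I) = 5/I (w(I) = (-(1 + 6*(-1)))/I = (-(1 - 6))/I = (-1*(-5))/I = 5/I)
(w(F(4)) + 148)*(-35) = (5/((2*4)) + 148)*(-35) = (5/8 + 148)*(-35) = (1189/8)*(-35) = -41615/8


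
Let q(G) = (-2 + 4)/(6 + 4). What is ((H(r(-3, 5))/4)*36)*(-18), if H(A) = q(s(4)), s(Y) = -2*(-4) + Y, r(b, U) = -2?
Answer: -162/5 ≈ -32.400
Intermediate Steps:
s(Y) = 8 + Y
q(G) = ⅕ (q(G) = 2/10 = 2*(⅒) = ⅕)
H(A) = ⅕
((H(r(-3, 5))/4)*36)*(-18) = (((⅕)/4)*36)*(-18) = (((⅕)*(¼))*36)*(-18) = ((1/20)*36)*(-18) = (9/5)*(-18) = -162/5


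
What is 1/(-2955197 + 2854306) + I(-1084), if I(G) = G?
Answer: -109365845/100891 ≈ -1084.0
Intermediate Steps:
1/(-2955197 + 2854306) + I(-1084) = 1/(-2955197 + 2854306) - 1084 = 1/(-100891) - 1084 = -1/100891 - 1084 = -109365845/100891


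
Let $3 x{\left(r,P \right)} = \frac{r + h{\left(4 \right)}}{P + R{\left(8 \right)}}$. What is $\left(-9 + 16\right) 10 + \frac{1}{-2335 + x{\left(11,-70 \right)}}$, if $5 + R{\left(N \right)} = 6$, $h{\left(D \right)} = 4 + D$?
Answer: $\frac{33835273}{483364} \approx 70.0$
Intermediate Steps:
$R{\left(N \right)} = 1$ ($R{\left(N \right)} = -5 + 6 = 1$)
$x{\left(r,P \right)} = \frac{8 + r}{3 \left(1 + P\right)}$ ($x{\left(r,P \right)} = \frac{\left(r + \left(4 + 4\right)\right) \frac{1}{P + 1}}{3} = \frac{\left(r + 8\right) \frac{1}{1 + P}}{3} = \frac{\left(8 + r\right) \frac{1}{1 + P}}{3} = \frac{\frac{1}{1 + P} \left(8 + r\right)}{3} = \frac{8 + r}{3 \left(1 + P\right)}$)
$\left(-9 + 16\right) 10 + \frac{1}{-2335 + x{\left(11,-70 \right)}} = \left(-9 + 16\right) 10 + \frac{1}{-2335 + \frac{8 + 11}{3 \left(1 - 70\right)}} = 7 \cdot 10 + \frac{1}{-2335 + \frac{1}{3} \frac{1}{-69} \cdot 19} = 70 + \frac{1}{-2335 + \frac{1}{3} \left(- \frac{1}{69}\right) 19} = 70 + \frac{1}{-2335 - \frac{19}{207}} = 70 + \frac{1}{- \frac{483364}{207}} = 70 - \frac{207}{483364} = \frac{33835273}{483364}$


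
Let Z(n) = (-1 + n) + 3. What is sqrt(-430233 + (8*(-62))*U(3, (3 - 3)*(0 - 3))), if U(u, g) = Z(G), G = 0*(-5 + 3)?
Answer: 5*I*sqrt(17249) ≈ 656.68*I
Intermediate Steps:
G = 0 (G = 0*(-2) = 0)
Z(n) = 2 + n
U(u, g) = 2 (U(u, g) = 2 + 0 = 2)
sqrt(-430233 + (8*(-62))*U(3, (3 - 3)*(0 - 3))) = sqrt(-430233 + (8*(-62))*2) = sqrt(-430233 - 496*2) = sqrt(-430233 - 992) = sqrt(-431225) = 5*I*sqrt(17249)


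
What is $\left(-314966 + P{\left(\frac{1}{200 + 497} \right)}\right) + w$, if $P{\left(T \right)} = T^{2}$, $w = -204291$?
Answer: $- \frac{252259723912}{485809} \approx -5.1926 \cdot 10^{5}$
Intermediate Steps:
$\left(-314966 + P{\left(\frac{1}{200 + 497} \right)}\right) + w = \left(-314966 + \left(\frac{1}{200 + 497}\right)^{2}\right) - 204291 = \left(-314966 + \left(\frac{1}{697}\right)^{2}\right) - 204291 = \left(-314966 + \frac{1}{485809}\right) - 204291 = - \frac{153013317493}{485809} - 204291 = - \frac{252259723912}{485809}$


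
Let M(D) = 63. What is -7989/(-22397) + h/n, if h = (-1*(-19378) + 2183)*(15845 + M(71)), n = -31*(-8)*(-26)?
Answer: -1920487250241/36103964 ≈ -53193.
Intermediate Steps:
n = -6448 (n = 248*(-26) = -6448)
h = 342992388 (h = (-1*(-19378) + 2183)*(15845 + 63) = (19378 + 2183)*15908 = 21561*15908 = 342992388)
-7989/(-22397) + h/n = -7989/(-22397) + 342992388/(-6448) = -7989*(-1/22397) + 342992388*(-1/6448) = 7989/22397 - 85748097/1612 = -1920487250241/36103964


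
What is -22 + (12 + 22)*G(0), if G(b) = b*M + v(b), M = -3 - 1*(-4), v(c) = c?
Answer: -22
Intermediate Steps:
M = 1 (M = -3 + 4 = 1)
G(b) = 2*b (G(b) = b*1 + b = b + b = 2*b)
-22 + (12 + 22)*G(0) = -22 + (12 + 22)*(2*0) = -22 + 34*0 = -22 + 0 = -22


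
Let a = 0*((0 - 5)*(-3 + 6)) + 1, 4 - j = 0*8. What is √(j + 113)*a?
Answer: 3*√13 ≈ 10.817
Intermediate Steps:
j = 4 (j = 4 - 0*8 = 4 - 1*0 = 4 + 0 = 4)
a = 1 (a = 0*(-5*3) + 1 = 0*(-15) + 1 = 0 + 1 = 1)
√(j + 113)*a = √(4 + 113)*1 = √117*1 = (3*√13)*1 = 3*√13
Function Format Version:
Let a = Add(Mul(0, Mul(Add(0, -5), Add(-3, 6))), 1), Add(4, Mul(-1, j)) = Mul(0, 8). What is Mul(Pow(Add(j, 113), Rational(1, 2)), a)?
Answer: Mul(3, Pow(13, Rational(1, 2))) ≈ 10.817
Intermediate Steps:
j = 4 (j = Add(4, Mul(-1, Mul(0, 8))) = Add(4, Mul(-1, 0)) = Add(4, 0) = 4)
a = 1 (a = Add(Mul(0, Mul(-5, 3)), 1) = Add(Mul(0, -15), 1) = Add(0, 1) = 1)
Mul(Pow(Add(j, 113), Rational(1, 2)), a) = Mul(Pow(Add(4, 113), Rational(1, 2)), 1) = Mul(Pow(117, Rational(1, 2)), 1) = Mul(Mul(3, Pow(13, Rational(1, 2))), 1) = Mul(3, Pow(13, Rational(1, 2)))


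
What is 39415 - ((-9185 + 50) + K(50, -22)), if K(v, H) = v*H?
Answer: 49650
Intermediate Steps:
K(v, H) = H*v
39415 - ((-9185 + 50) + K(50, -22)) = 39415 - ((-9185 + 50) - 22*50) = 39415 - (-9135 - 1100) = 39415 - 1*(-10235) = 39415 + 10235 = 49650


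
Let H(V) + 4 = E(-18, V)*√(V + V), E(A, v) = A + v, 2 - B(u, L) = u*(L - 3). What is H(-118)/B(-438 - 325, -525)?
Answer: 2/201431 + 136*I*√59/201431 ≈ 9.929e-6 + 0.0051861*I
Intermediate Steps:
B(u, L) = 2 - u*(-3 + L) (B(u, L) = 2 - u*(L - 3) = 2 - u*(-3 + L))
H(V) = -4 + √2*√V*(-18 + V) (H(V) = -4 + (-18 + V)*√(V + V) = -4 + (-18 + V)*√(2*V) = -4 + (-18 + V)*(√2*√V) = -4 + √2*√V*(-18 + V))
H(-118)/B(-438 - 325, -525) = (-4 + √2*√(-118)*(-18 - 118))/(2 + 3*(-438 - 325) - 1*(-525)*(-438 - 325)) = (-4 + √2*(I*√118)*(-136))/(2 + 3*(-763) - 1*(-525)*(-763)) = (-4 - 272*I*√59)/(2 - 2289 - 400575) = (-4 - 272*I*√59)/(-402862) = (-4 - 272*I*√59)*(-1/402862) = 2/201431 + 136*I*√59/201431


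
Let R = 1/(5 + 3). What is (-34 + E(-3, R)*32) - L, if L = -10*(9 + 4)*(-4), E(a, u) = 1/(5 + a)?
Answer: -538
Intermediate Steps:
R = ⅛ (R = 1/8 = ⅛ ≈ 0.12500)
L = 520 (L = -10*13*(-4) = -130*(-4) = 520)
(-34 + E(-3, R)*32) - L = (-34 + 32/(5 - 3)) - 1*520 = (-34 + 32/2) - 520 = (-34 + (½)*32) - 520 = (-34 + 16) - 520 = -18 - 520 = -538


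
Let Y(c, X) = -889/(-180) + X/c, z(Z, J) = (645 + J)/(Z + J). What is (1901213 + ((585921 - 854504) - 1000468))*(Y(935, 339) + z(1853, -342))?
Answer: 5202923757421/1495890 ≈ 3.4781e+6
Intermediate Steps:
z(Z, J) = (645 + J)/(J + Z)
Y(c, X) = 889/180 + X/c (Y(c, X) = -889*(-1/180) + X/c = 889/180 + X/c)
(1901213 + ((585921 - 854504) - 1000468))*(Y(935, 339) + z(1853, -342)) = (1901213 + ((585921 - 854504) - 1000468))*((889/180 + 339/935) + (645 - 342)/(-342 + 1853)) = (1901213 + (-268583 - 1000468))*((889/180 + 339*(1/935)) + 303/1511) = (1901213 - 1269051)*((889/180 + 339/935) + (1/1511)*303) = 632162*(178447/33660 + 303/1511) = 632162*(279832397/50860260) = 5202923757421/1495890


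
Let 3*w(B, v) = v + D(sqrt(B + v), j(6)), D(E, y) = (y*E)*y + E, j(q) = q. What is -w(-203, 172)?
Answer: -172/3 - 37*I*sqrt(31)/3 ≈ -57.333 - 68.669*I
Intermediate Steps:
D(E, y) = E + E*y**2 (D(E, y) = (E*y)*y + E = E*y**2 + E = E + E*y**2)
w(B, v) = v/3 + 37*sqrt(B + v)/3 (w(B, v) = (v + sqrt(B + v)*(1 + 6**2))/3 = (v + sqrt(B + v)*(1 + 36))/3 = (v + sqrt(B + v)*37)/3 = (v + 37*sqrt(B + v))/3 = v/3 + 37*sqrt(B + v)/3)
-w(-203, 172) = -((1/3)*172 + 37*sqrt(-203 + 172)/3) = -(172/3 + 37*sqrt(-31)/3) = -(172/3 + 37*(I*sqrt(31))/3) = -(172/3 + 37*I*sqrt(31)/3) = -172/3 - 37*I*sqrt(31)/3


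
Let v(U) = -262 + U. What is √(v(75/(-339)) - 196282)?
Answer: I*√2509673161/113 ≈ 443.33*I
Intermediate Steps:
√(v(75/(-339)) - 196282) = √((-262 + 75/(-339)) - 196282) = √((-262 + 75*(-1/339)) - 196282) = √((-262 - 25/113) - 196282) = √(-29631/113 - 196282) = √(-22209497/113) = I*√2509673161/113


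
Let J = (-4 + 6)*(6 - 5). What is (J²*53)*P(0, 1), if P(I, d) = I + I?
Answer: 0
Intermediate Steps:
P(I, d) = 2*I
J = 2 (J = 2*1 = 2)
(J²*53)*P(0, 1) = (2²*53)*(2*0) = (4*53)*0 = 212*0 = 0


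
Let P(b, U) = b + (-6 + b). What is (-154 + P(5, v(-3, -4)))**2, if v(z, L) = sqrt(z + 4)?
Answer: 22500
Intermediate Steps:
v(z, L) = sqrt(4 + z)
P(b, U) = -6 + 2*b
(-154 + P(5, v(-3, -4)))**2 = (-154 + (-6 + 2*5))**2 = (-154 + (-6 + 10))**2 = (-154 + 4)**2 = (-150)**2 = 22500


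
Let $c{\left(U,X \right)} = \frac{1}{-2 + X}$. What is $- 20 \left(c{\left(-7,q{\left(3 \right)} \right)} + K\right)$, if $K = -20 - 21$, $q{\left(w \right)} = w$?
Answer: $800$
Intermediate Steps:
$K = -41$ ($K = -20 - 21 = -41$)
$- 20 \left(c{\left(-7,q{\left(3 \right)} \right)} + K\right) = - 20 \left(\frac{1}{-2 + 3} - 41\right) = - 20 \left(1^{-1} - 41\right) = - 20 \left(1 - 41\right) = \left(-20\right) \left(-40\right) = 800$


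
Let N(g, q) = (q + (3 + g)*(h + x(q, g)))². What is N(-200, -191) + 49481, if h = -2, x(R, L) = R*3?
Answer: 12788040537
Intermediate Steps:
x(R, L) = 3*R
N(g, q) = (q + (-2 + 3*q)*(3 + g))² (N(g, q) = (q + (3 + g)*(-2 + 3*q))² = (q + (-2 + 3*q)*(3 + g))²)
N(-200, -191) + 49481 = (-6 - 2*(-200) + 10*(-191) + 3*(-200)*(-191))² + 49481 = (-6 + 400 - 1910 + 114600)² + 49481 = 113084² + 49481 = 12787991056 + 49481 = 12788040537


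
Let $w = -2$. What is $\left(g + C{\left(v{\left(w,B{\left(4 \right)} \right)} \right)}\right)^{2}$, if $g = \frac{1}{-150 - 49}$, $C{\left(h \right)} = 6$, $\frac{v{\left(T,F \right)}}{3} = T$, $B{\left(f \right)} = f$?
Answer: $\frac{1423249}{39601} \approx 35.94$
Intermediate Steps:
$v{\left(T,F \right)} = 3 T$
$g = - \frac{1}{199}$ ($g = \frac{1}{-199} = - \frac{1}{199} \approx -0.0050251$)
$\left(g + C{\left(v{\left(w,B{\left(4 \right)} \right)} \right)}\right)^{2} = \left(- \frac{1}{199} + 6\right)^{2} = \left(\frac{1193}{199}\right)^{2} = \frac{1423249}{39601}$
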